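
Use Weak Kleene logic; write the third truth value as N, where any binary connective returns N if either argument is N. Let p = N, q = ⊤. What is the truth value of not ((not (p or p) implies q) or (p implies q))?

N

p or p = N or N = N
not (p or p) = not N = N
not (p or p) implies q = N implies ⊤ = N  [any arg is the third value ⇒ result is the third value]
p implies q = N implies ⊤ = N
(not (p or p) implies q) or (p implies q) = N or N = N
not ((not (p or p) implies q) or (p implies q)) = not N = N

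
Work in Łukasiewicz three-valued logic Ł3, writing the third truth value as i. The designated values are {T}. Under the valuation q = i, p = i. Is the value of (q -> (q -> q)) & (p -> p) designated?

q -> q = i -> i = T  [min(1, 1−½+½)]
q -> (q -> q) = i -> T = T
p -> p = i -> i = T
(q -> (q -> q)) & (p -> p) = T & T = T
T ∈ {T}.

Yes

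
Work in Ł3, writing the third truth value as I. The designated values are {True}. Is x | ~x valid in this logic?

Countermodel: x=I gives I, which is not designated.

No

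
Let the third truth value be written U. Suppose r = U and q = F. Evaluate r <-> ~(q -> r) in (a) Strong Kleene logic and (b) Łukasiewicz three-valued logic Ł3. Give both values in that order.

U; U

In Strong Kleene logic: q -> r = F -> U = T  [~F | U]
~(q -> r) = ~T = F
r <-> ~(q -> r) = U <-> F = U
In Łukasiewicz three-valued logic Ł3: q -> r = F -> U = T  [min(1, 1−0+½)]
~(q -> r) = ~T = F
r <-> ~(q -> r) = U <-> F = U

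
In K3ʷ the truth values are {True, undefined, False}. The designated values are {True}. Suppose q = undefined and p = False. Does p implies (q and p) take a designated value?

No

q and p = undefined and False = undefined
p implies (q and p) = False implies undefined = undefined  [any arg is the third value ⇒ result is the third value]
undefined ∉ {True}.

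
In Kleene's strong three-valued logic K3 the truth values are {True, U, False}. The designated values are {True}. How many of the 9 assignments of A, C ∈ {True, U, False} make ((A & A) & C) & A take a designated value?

1

Designated under: (A=True, C=True).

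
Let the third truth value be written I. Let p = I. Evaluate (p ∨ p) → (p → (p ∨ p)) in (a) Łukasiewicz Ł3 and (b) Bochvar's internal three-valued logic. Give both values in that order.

1; I

In Łukasiewicz Ł3: p ∨ p = I ∨ I = I
p ∨ p = I ∨ I = I
p → (p ∨ p) = I → I = 1  [min(1, 1−½+½)]
(p ∨ p) → (p → (p ∨ p)) = I → 1 = 1
In Bochvar's internal three-valued logic: p ∨ p = I ∨ I = I
p ∨ p = I ∨ I = I
p → (p ∨ p) = I → I = I  [any arg is the third value ⇒ result is the third value]
(p ∨ p) → (p → (p ∨ p)) = I → I = I
They differ because Łukasiewicz Ł3 and Bochvar's internal three-valued logic treat I differently under the binary connectives.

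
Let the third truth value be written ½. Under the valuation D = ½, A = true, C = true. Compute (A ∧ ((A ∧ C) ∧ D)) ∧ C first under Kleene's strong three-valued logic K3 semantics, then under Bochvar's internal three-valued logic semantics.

In Kleene's strong three-valued logic K3: A ∧ C = true ∧ true = true
(A ∧ C) ∧ D = true ∧ ½ = ½
A ∧ ((A ∧ C) ∧ D) = true ∧ ½ = ½
(A ∧ ((A ∧ C) ∧ D)) ∧ C = ½ ∧ true = ½
In Bochvar's internal three-valued logic: A ∧ C = true ∧ true = true
(A ∧ C) ∧ D = true ∧ ½ = ½
A ∧ ((A ∧ C) ∧ D) = true ∧ ½ = ½
(A ∧ ((A ∧ C) ∧ D)) ∧ C = ½ ∧ true = ½

½; ½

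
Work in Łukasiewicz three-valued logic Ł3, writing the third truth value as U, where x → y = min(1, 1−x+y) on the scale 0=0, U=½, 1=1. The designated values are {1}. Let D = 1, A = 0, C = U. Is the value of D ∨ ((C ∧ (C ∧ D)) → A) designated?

Yes

C ∧ D = U ∧ 1 = U
C ∧ (C ∧ D) = U ∧ U = U
(C ∧ (C ∧ D)) → A = U → 0 = U  [min(1, 1−½+0)]
D ∨ ((C ∧ (C ∧ D)) → A) = 1 ∨ U = 1
1 ∈ {1}.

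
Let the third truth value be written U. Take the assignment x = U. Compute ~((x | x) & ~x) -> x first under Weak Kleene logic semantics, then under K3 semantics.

U; U

In Weak Kleene logic: x | x = U | U = U
~x = ~U = U
(x | x) & ~x = U & U = U
~((x | x) & ~x) = ~U = U
~((x | x) & ~x) -> x = U -> U = U
In K3: x | x = U | U = U
~x = ~U = U
(x | x) & ~x = U & U = U
~((x | x) & ~x) = ~U = U
~((x | x) & ~x) -> x = U -> U = U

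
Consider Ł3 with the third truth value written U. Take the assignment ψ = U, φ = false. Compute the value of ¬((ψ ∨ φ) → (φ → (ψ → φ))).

ψ ∨ φ = U ∨ false = U
ψ → φ = U → false = U
φ → (ψ → φ) = false → U = true
(ψ ∨ φ) → (φ → (ψ → φ)) = U → true = true
¬((ψ ∨ φ) → (φ → (ψ → φ))) = ¬true = false

false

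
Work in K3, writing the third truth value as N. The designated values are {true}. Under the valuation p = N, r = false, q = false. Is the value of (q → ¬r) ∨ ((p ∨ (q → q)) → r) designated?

¬r = ¬false = true
q → ¬r = false → true = true
q → q = false → false = true
p ∨ (q → q) = N ∨ true = true
(p ∨ (q → q)) → r = true → false = false
(q → ¬r) ∨ ((p ∨ (q → q)) → r) = true ∨ false = true
true ∈ {true}.

Yes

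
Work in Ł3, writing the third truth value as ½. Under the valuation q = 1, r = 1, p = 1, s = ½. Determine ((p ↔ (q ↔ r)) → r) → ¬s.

½

q ↔ r = 1 ↔ 1 = 1
p ↔ (q ↔ r) = 1 ↔ 1 = 1
(p ↔ (q ↔ r)) → r = 1 → 1 = 1
¬s = ¬½ = ½
((p ↔ (q ↔ r)) → r) → ¬s = 1 → ½ = ½  [min(1, 1−1+½)]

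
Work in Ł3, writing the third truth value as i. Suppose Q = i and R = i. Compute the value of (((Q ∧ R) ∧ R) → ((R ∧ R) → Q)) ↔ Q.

Q ∧ R = i ∧ i = i
(Q ∧ R) ∧ R = i ∧ i = i
R ∧ R = i ∧ i = i
(R ∧ R) → Q = i → i = 1  [min(1, 1−½+½)]
((Q ∧ R) ∧ R) → ((R ∧ R) → Q) = i → 1 = 1
(((Q ∧ R) ∧ R) → ((R ∧ R) → Q)) ↔ Q = 1 ↔ i = i

i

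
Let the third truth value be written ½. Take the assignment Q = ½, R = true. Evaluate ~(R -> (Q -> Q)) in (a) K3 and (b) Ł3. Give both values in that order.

In K3: Q -> Q = ½ -> ½ = ½
R -> (Q -> Q) = true -> ½ = ½
~(R -> (Q -> Q)) = ~½ = ½
In Ł3: Q -> Q = ½ -> ½ = true  [min(1, 1−½+½)]
R -> (Q -> Q) = true -> true = true
~(R -> (Q -> Q)) = ~true = false
They differ because K3 and Ł3 treat ½ differently under implication.

½; false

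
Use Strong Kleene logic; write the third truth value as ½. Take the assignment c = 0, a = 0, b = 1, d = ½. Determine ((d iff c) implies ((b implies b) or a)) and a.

d iff c = ½ iff 0 = ½
b implies b = 1 implies 1 = 1
(b implies b) or a = 1 or 0 = 1
(d iff c) implies ((b implies b) or a) = ½ implies 1 = 1  [not ½ or 1]
((d iff c) implies ((b implies b) or a)) and a = 1 and 0 = 0

0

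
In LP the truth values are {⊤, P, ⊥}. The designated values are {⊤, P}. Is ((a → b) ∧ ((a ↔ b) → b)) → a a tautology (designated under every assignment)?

No

Countermodel: a=⊥, b=⊤ gives ⊥, which is not designated.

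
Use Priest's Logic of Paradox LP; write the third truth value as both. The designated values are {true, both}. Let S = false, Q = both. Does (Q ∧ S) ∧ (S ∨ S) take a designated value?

No

Q ∧ S = both ∧ false = false
S ∨ S = false ∨ false = false
(Q ∧ S) ∧ (S ∨ S) = false ∧ false = false
false ∉ {true, both}.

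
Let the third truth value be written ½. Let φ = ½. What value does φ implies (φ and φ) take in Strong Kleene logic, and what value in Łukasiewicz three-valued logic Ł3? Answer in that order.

In Strong Kleene logic: φ and φ = ½ and ½ = ½
φ implies (φ and φ) = ½ implies ½ = ½  [not ½ or ½]
In Łukasiewicz three-valued logic Ł3: φ and φ = ½ and ½ = ½
φ implies (φ and φ) = ½ implies ½ = ⊤  [min(1, 1−½+½)]
They differ because Strong Kleene logic and Łukasiewicz three-valued logic Ł3 treat ½ differently under implication.

½; ⊤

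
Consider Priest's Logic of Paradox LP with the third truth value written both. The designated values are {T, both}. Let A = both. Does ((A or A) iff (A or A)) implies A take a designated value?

Yes

A or A = both or both = both
A or A = both or both = both
(A or A) iff (A or A) = both iff both = both
((A or A) iff (A or A)) implies A = both implies both = both
both ∈ {T, both}.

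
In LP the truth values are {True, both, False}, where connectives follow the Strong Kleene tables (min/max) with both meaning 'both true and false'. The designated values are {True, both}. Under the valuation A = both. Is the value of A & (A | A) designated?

A | A = both | both = both
A & (A | A) = both & both = both
both ∈ {True, both}.

Yes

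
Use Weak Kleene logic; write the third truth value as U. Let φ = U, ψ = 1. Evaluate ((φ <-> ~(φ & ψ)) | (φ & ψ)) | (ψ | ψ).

φ & ψ = U & 1 = U
~(φ & ψ) = ~U = U
φ <-> ~(φ & ψ) = U <-> U = U
φ & ψ = U & 1 = U
(φ <-> ~(φ & ψ)) | (φ & ψ) = U | U = U
ψ | ψ = 1 | 1 = 1
((φ <-> ~(φ & ψ)) | (φ & ψ)) | (ψ | ψ) = U | 1 = U

U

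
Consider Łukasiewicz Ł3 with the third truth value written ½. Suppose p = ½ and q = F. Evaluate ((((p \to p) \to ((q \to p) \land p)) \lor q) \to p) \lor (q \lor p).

T

p \to p = ½ \to ½ = T  [min(1, 1−½+½)]
q \to p = F \to ½ = T
(q \to p) \land p = T \land ½ = ½
(p \to p) \to ((q \to p) \land p) = T \to ½ = ½
((p \to p) \to ((q \to p) \land p)) \lor q = ½ \lor F = ½
(((p \to p) \to ((q \to p) \land p)) \lor q) \to p = ½ \to ½ = T
q \lor p = F \lor ½ = ½
((((p \to p) \to ((q \to p) \land p)) \lor q) \to p) \lor (q \lor p) = T \lor ½ = T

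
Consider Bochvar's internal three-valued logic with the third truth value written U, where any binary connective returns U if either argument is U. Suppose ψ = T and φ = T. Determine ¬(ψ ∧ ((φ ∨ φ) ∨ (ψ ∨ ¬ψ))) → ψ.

T

φ ∨ φ = T ∨ T = T
¬ψ = ¬T = F
ψ ∨ ¬ψ = T ∨ F = T
(φ ∨ φ) ∨ (ψ ∨ ¬ψ) = T ∨ T = T
ψ ∧ ((φ ∨ φ) ∨ (ψ ∨ ¬ψ)) = T ∧ T = T
¬(ψ ∧ ((φ ∨ φ) ∨ (ψ ∨ ¬ψ))) = ¬T = F
¬(ψ ∧ ((φ ∨ φ) ∨ (ψ ∨ ¬ψ))) → ψ = F → T = T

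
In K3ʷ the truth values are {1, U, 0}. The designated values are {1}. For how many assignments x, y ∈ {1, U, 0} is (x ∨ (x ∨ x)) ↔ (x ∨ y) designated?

Designated under: (x=1, y=1); (x=1, y=0); (x=0, y=0).

3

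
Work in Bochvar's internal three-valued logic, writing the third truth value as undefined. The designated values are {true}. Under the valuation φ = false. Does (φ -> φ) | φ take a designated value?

Yes

φ -> φ = false -> false = true
(φ -> φ) | φ = true | false = true
true ∈ {true}.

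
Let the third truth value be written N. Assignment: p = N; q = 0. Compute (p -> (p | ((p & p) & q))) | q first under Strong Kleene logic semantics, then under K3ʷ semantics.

In Strong Kleene logic: p & p = N & N = N
(p & p) & q = N & 0 = 0
p | ((p & p) & q) = N | 0 = N
p -> (p | ((p & p) & q)) = N -> N = N  [~N | N]
(p -> (p | ((p & p) & q))) | q = N | 0 = N
In K3ʷ: p & p = N & N = N
(p & p) & q = N & 0 = N
p | ((p & p) & q) = N | N = N
p -> (p | ((p & p) & q)) = N -> N = N  [any arg is the third value ⇒ result is the third value]
(p -> (p | ((p & p) & q))) | q = N | 0 = N

N; N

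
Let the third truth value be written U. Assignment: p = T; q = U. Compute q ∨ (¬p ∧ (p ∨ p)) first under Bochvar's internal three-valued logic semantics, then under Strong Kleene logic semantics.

U; U

In Bochvar's internal three-valued logic: ¬p = ¬T = F
p ∨ p = T ∨ T = T
¬p ∧ (p ∨ p) = F ∧ T = F
q ∨ (¬p ∧ (p ∨ p)) = U ∨ F = U
In Strong Kleene logic: ¬p = ¬T = F
p ∨ p = T ∨ T = T
¬p ∧ (p ∨ p) = F ∧ T = F
q ∨ (¬p ∧ (p ∨ p)) = U ∨ F = U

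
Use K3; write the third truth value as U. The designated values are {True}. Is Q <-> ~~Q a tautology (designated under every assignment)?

No

Countermodel: Q=U gives U, which is not designated.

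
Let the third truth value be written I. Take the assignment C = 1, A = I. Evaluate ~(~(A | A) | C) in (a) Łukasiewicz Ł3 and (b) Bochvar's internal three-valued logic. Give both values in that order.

In Łukasiewicz Ł3: A | A = I | I = I
~(A | A) = ~I = I
~(A | A) | C = I | 1 = 1
~(~(A | A) | C) = ~1 = 0
In Bochvar's internal three-valued logic: A | A = I | I = I
~(A | A) = ~I = I
~(A | A) | C = I | 1 = I
~(~(A | A) | C) = ~I = I
They differ because Łukasiewicz Ł3 and Bochvar's internal three-valued logic treat I differently under the binary connectives.

0; I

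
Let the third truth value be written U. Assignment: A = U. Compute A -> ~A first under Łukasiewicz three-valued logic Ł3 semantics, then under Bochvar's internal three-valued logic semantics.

true; U

In Łukasiewicz three-valued logic Ł3: ~A = ~U = U
A -> ~A = U -> U = true  [min(1, 1−½+½)]
In Bochvar's internal three-valued logic: ~A = ~U = U
A -> ~A = U -> U = U
They differ because Łukasiewicz three-valued logic Ł3 and Bochvar's internal three-valued logic treat U differently under the binary connectives.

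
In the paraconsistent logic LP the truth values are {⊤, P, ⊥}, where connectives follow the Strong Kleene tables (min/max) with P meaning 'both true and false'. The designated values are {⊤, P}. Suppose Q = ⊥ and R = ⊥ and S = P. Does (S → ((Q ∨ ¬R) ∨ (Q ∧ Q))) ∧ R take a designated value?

¬R = ¬⊥ = ⊤
Q ∨ ¬R = ⊥ ∨ ⊤ = ⊤
Q ∧ Q = ⊥ ∧ ⊥ = ⊥
(Q ∨ ¬R) ∨ (Q ∧ Q) = ⊤ ∨ ⊥ = ⊤
S → ((Q ∨ ¬R) ∨ (Q ∧ Q)) = P → ⊤ = ⊤
(S → ((Q ∨ ¬R) ∨ (Q ∧ Q))) ∧ R = ⊤ ∧ ⊥ = ⊥
⊥ ∉ {⊤, P}.

No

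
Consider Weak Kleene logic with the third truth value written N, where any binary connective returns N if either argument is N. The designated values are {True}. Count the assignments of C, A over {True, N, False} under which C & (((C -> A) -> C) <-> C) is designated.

Designated under: (C=True, A=True); (C=True, A=False).

2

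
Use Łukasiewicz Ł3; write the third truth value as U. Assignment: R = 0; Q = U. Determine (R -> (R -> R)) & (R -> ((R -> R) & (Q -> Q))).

R -> R = 0 -> 0 = 1
R -> (R -> R) = 0 -> 1 = 1
R -> R = 0 -> 0 = 1
Q -> Q = U -> U = 1
(R -> R) & (Q -> Q) = 1 & 1 = 1
R -> ((R -> R) & (Q -> Q)) = 0 -> 1 = 1
(R -> (R -> R)) & (R -> ((R -> R) & (Q -> Q))) = 1 & 1 = 1

1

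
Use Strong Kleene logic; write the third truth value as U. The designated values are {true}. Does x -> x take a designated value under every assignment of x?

No

Countermodel: x=U gives U, which is not designated.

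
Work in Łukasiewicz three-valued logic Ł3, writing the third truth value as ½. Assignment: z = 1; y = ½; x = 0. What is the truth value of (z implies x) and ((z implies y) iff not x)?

z implies x = 1 implies 0 = 0
z implies y = 1 implies ½ = ½  [min(1, 1−1+½)]
not x = not 0 = 1
(z implies y) iff not x = ½ iff 1 = ½
(z implies x) and ((z implies y) iff not x) = 0 and ½ = 0

0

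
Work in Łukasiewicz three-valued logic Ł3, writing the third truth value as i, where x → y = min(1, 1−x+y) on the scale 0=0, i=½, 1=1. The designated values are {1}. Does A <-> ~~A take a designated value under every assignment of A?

Every assignment of A over {1, i, 0} gives a value in {1}.
In particular, with A=i: A <-> ~~A = 1.

Yes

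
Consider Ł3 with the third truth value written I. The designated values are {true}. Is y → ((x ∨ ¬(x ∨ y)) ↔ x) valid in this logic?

Every assignment of y, x over {true, I, false} gives a value in {true}.
In particular, with y=I, x=I: y → ((x ∨ ¬(x ∨ y)) ↔ x) = true.

Yes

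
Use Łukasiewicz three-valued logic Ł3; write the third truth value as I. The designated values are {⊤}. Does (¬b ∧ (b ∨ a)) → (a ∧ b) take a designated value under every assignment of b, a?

No

Countermodel: b=I, a=⊥ gives I, which is not designated.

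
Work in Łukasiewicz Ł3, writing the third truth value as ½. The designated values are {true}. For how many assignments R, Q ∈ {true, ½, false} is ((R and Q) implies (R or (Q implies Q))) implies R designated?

Designated under: (R=true, Q=true); (R=true, Q=½); (R=true, Q=false).

3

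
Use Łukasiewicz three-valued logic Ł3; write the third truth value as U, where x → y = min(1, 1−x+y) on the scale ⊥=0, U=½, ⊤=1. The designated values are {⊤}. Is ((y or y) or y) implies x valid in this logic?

Countermodel: y=⊤, x=U gives U, which is not designated.

No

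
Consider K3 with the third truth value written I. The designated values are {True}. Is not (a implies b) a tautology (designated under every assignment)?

Countermodel: a=True, b=True gives False, which is not designated.

No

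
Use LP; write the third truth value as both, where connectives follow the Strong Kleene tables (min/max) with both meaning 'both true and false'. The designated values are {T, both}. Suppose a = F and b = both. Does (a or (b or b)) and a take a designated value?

No

b or b = both or both = both
a or (b or b) = F or both = both
(a or (b or b)) and a = both and F = F
F ∉ {T, both}.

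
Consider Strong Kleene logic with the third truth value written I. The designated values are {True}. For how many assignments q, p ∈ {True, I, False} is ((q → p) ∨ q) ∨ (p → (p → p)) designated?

Of the 9 assignments, 8 give a value in {True}.

8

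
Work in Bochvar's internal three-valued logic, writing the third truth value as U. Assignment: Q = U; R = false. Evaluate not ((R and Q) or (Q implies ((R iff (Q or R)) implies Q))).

R and Q = false and U = U
Q or R = U or false = U
R iff (Q or R) = false iff U = U
(R iff (Q or R)) implies Q = U implies U = U  [any arg is the third value ⇒ result is the third value]
Q implies ((R iff (Q or R)) implies Q) = U implies U = U
(R and Q) or (Q implies ((R iff (Q or R)) implies Q)) = U or U = U
not ((R and Q) or (Q implies ((R iff (Q or R)) implies Q))) = not U = U

U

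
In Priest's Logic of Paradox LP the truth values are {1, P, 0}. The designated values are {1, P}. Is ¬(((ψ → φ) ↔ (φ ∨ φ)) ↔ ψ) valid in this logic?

No

Countermodel: ψ=1, φ=1 gives 0, which is not designated.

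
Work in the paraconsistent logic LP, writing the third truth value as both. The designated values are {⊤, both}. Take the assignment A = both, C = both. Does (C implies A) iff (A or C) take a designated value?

Yes

C implies A = both implies both = both  [not both or both]
A or C = both or both = both
(C implies A) iff (A or C) = both iff both = both
both ∈ {⊤, both}.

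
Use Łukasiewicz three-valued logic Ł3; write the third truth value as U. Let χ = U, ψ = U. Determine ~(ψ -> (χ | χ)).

χ | χ = U | U = U
ψ -> (χ | χ) = U -> U = ⊤  [min(1, 1−½+½)]
~(ψ -> (χ | χ)) = ~⊤ = ⊥

⊥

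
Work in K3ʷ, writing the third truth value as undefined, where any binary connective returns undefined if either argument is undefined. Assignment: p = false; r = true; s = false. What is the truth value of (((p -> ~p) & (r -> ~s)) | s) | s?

~p = ~false = true
p -> ~p = false -> true = true
~s = ~false = true
r -> ~s = true -> true = true
(p -> ~p) & (r -> ~s) = true & true = true
((p -> ~p) & (r -> ~s)) | s = true | false = true
(((p -> ~p) & (r -> ~s)) | s) | s = true | false = true

true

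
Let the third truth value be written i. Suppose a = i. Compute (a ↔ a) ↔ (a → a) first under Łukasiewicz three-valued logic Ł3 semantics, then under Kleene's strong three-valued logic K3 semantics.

true; i

In Łukasiewicz three-valued logic Ł3: a ↔ a = i ↔ i = true
a → a = i → i = true
(a ↔ a) ↔ (a → a) = true ↔ true = true
In Kleene's strong three-valued logic K3: a ↔ a = i ↔ i = i
a → a = i → i = i
(a ↔ a) ↔ (a → a) = i ↔ i = i
They differ because Łukasiewicz three-valued logic Ł3 and Kleene's strong three-valued logic K3 treat i differently under implication.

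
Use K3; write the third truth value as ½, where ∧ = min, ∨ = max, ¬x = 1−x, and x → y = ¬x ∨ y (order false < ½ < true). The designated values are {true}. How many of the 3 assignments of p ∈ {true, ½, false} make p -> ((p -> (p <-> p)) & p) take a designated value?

p=true: true ✓
p=½: ½ ·
p=false: true ✓

2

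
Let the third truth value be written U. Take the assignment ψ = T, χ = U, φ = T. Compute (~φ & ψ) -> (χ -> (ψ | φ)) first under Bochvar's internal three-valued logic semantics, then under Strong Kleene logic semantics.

In Bochvar's internal three-valued logic: ~φ = ~T = F
~φ & ψ = F & T = F
ψ | φ = T | T = T
χ -> (ψ | φ) = U -> T = U  [any arg is the third value ⇒ result is the third value]
(~φ & ψ) -> (χ -> (ψ | φ)) = F -> U = U
In Strong Kleene logic: ~φ = ~T = F
~φ & ψ = F & T = F
ψ | φ = T | T = T
χ -> (ψ | φ) = U -> T = T  [~U | T]
(~φ & ψ) -> (χ -> (ψ | φ)) = F -> T = T
They differ because Bochvar's internal three-valued logic and Strong Kleene logic treat U differently under the binary connectives.

U; T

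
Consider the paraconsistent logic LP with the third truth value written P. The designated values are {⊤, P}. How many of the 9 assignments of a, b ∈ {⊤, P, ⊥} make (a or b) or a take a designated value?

8

Of the 9 assignments, 8 give a value in {⊤, P}.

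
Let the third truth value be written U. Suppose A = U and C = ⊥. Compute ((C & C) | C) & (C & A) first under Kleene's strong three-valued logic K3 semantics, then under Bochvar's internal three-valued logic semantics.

⊥; U

In Kleene's strong three-valued logic K3: C & C = ⊥ & ⊥ = ⊥
(C & C) | C = ⊥ | ⊥ = ⊥
C & A = ⊥ & U = ⊥
((C & C) | C) & (C & A) = ⊥ & ⊥ = ⊥
In Bochvar's internal three-valued logic: C & C = ⊥ & ⊥ = ⊥
(C & C) | C = ⊥ | ⊥ = ⊥
C & A = ⊥ & U = U
((C & C) | C) & (C & A) = ⊥ & U = U
They differ because Kleene's strong three-valued logic K3 and Bochvar's internal three-valued logic treat U differently under the binary connectives.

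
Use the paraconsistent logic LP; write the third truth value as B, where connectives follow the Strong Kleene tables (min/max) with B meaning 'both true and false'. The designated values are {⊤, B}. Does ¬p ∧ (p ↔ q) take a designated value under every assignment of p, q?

Countermodel: p=⊤, q=⊤ gives ⊥, which is not designated.

No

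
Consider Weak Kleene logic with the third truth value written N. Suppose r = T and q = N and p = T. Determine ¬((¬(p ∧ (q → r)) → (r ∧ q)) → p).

q → r = N → T = N  [any arg is the third value ⇒ result is the third value]
p ∧ (q → r) = T ∧ N = N
¬(p ∧ (q → r)) = ¬N = N
r ∧ q = T ∧ N = N
¬(p ∧ (q → r)) → (r ∧ q) = N → N = N
(¬(p ∧ (q → r)) → (r ∧ q)) → p = N → T = N
¬((¬(p ∧ (q → r)) → (r ∧ q)) → p) = ¬N = N

N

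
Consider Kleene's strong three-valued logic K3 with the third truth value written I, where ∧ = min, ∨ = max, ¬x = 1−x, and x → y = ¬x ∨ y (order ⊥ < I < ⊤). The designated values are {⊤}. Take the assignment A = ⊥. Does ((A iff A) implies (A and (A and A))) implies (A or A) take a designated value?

Yes

A iff A = ⊥ iff ⊥ = ⊤
A and A = ⊥ and ⊥ = ⊥
A and (A and A) = ⊥ and ⊥ = ⊥
(A iff A) implies (A and (A and A)) = ⊤ implies ⊥ = ⊥
A or A = ⊥ or ⊥ = ⊥
((A iff A) implies (A and (A and A))) implies (A or A) = ⊥ implies ⊥ = ⊤
⊤ ∈ {⊤}.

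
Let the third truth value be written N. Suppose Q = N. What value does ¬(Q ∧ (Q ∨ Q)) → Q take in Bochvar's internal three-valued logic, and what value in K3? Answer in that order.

In Bochvar's internal three-valued logic: Q ∨ Q = N ∨ N = N
Q ∧ (Q ∨ Q) = N ∧ N = N
¬(Q ∧ (Q ∨ Q)) = ¬N = N
¬(Q ∧ (Q ∨ Q)) → Q = N → N = N
In K3: Q ∨ Q = N ∨ N = N
Q ∧ (Q ∨ Q) = N ∧ N = N
¬(Q ∧ (Q ∨ Q)) = ¬N = N
¬(Q ∧ (Q ∨ Q)) → Q = N → N = N  [¬N ∨ N]

N; N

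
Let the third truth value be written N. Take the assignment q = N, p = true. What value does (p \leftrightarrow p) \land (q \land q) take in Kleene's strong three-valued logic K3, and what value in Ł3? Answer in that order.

N; N

In Kleene's strong three-valued logic K3: p \leftrightarrow p = true \leftrightarrow true = true
q \land q = N \land N = N
(p \leftrightarrow p) \land (q \land q) = true \land N = N
In Ł3: p \leftrightarrow p = true \leftrightarrow true = true
q \land q = N \land N = N
(p \leftrightarrow p) \land (q \land q) = true \land N = N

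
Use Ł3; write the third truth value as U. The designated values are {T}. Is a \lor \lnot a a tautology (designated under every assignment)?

Countermodel: a=U gives U, which is not designated.

No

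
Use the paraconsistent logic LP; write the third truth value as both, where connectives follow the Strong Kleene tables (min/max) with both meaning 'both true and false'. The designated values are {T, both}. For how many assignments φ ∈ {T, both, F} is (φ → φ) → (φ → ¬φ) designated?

2

φ=T: F ·
φ=both: both ✓
φ=F: T ✓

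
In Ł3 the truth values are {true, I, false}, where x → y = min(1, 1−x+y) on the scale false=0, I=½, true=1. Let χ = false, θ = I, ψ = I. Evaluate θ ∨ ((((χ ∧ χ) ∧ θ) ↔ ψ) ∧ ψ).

I

χ ∧ χ = false ∧ false = false
(χ ∧ χ) ∧ θ = false ∧ I = false
((χ ∧ χ) ∧ θ) ↔ ψ = false ↔ I = I
(((χ ∧ χ) ∧ θ) ↔ ψ) ∧ ψ = I ∧ I = I
θ ∨ ((((χ ∧ χ) ∧ θ) ↔ ψ) ∧ ψ) = I ∨ I = I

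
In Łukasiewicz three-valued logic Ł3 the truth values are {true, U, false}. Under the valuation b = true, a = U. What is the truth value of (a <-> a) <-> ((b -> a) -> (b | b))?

a <-> a = U <-> U = true  [1 − |½−½|]
b -> a = true -> U = U
b | b = true | true = true
(b -> a) -> (b | b) = U -> true = true
(a <-> a) <-> ((b -> a) -> (b | b)) = true <-> true = true

true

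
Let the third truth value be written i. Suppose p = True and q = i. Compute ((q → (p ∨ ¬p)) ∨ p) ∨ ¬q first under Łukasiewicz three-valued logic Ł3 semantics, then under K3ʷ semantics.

True; i

In Łukasiewicz three-valued logic Ł3: ¬p = ¬True = False
p ∨ ¬p = True ∨ False = True
q → (p ∨ ¬p) = i → True = True  [min(1, 1−½+1)]
(q → (p ∨ ¬p)) ∨ p = True ∨ True = True
¬q = ¬i = i
((q → (p ∨ ¬p)) ∨ p) ∨ ¬q = True ∨ i = True
In K3ʷ: ¬p = ¬True = False
p ∨ ¬p = True ∨ False = True
q → (p ∨ ¬p) = i → True = i  [any arg is the third value ⇒ result is the third value]
(q → (p ∨ ¬p)) ∨ p = i ∨ True = i
¬q = ¬i = i
((q → (p ∨ ¬p)) ∨ p) ∨ ¬q = i ∨ i = i
They differ because Łukasiewicz three-valued logic Ł3 and K3ʷ treat i differently under the binary connectives.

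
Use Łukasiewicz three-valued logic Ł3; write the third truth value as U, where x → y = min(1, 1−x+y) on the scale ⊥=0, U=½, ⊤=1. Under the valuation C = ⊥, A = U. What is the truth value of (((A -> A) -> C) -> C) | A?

A -> A = U -> U = ⊤  [min(1, 1−½+½)]
(A -> A) -> C = ⊤ -> ⊥ = ⊥
((A -> A) -> C) -> C = ⊥ -> ⊥ = ⊤
(((A -> A) -> C) -> C) | A = ⊤ | U = ⊤

⊤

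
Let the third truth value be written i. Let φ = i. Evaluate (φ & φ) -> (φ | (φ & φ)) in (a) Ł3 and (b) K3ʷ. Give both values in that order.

⊤; i

In Ł3: φ & φ = i & i = i
φ & φ = i & i = i
φ | (φ & φ) = i | i = i
(φ & φ) -> (φ | (φ & φ)) = i -> i = ⊤  [min(1, 1−½+½)]
In K3ʷ: φ & φ = i & i = i
φ & φ = i & i = i
φ | (φ & φ) = i | i = i
(φ & φ) -> (φ | (φ & φ)) = i -> i = i  [any arg is the third value ⇒ result is the third value]
They differ because Ł3 and K3ʷ treat i differently under the binary connectives.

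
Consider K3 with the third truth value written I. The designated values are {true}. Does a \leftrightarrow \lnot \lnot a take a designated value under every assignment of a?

Countermodel: a=I gives I, which is not designated.

No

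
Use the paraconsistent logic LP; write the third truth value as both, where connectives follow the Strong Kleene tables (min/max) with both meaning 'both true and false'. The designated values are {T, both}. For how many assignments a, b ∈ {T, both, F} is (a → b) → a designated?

Of the 9 assignments, 6 give a value in {T, both}.

6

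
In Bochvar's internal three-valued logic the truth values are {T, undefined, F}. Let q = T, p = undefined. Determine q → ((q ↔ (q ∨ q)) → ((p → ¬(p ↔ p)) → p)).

undefined

q ∨ q = T ∨ T = T
q ↔ (q ∨ q) = T ↔ T = T
p ↔ p = undefined ↔ undefined = undefined
¬(p ↔ p) = ¬undefined = undefined
p → ¬(p ↔ p) = undefined → undefined = undefined  [any arg is the third value ⇒ result is the third value]
(p → ¬(p ↔ p)) → p = undefined → undefined = undefined
(q ↔ (q ∨ q)) → ((p → ¬(p ↔ p)) → p) = T → undefined = undefined
q → ((q ↔ (q ∨ q)) → ((p → ¬(p ↔ p)) → p)) = T → undefined = undefined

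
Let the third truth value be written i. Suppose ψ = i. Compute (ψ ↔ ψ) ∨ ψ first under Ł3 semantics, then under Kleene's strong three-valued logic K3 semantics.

In Ł3: ψ ↔ ψ = i ↔ i = 1  [1 − |½−½|]
(ψ ↔ ψ) ∨ ψ = 1 ∨ i = 1
In Kleene's strong three-valued logic K3: ψ ↔ ψ = i ↔ i = i
(ψ ↔ ψ) ∨ ψ = i ∨ i = i
They differ because Ł3 and Kleene's strong three-valued logic K3 treat i differently under implication.

1; i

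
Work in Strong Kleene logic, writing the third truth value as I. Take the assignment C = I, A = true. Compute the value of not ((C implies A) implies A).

false

C implies A = I implies true = true  [not I or true]
(C implies A) implies A = true implies true = true
not ((C implies A) implies A) = not true = false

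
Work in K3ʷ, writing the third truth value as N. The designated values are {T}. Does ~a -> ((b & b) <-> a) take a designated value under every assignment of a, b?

Countermodel: a=T, b=N gives N, which is not designated.

No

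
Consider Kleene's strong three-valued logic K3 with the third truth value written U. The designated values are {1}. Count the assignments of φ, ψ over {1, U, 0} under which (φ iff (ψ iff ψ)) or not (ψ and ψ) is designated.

Designated under: (φ=1, ψ=1); (φ=1, ψ=0); (φ=U, ψ=0); (φ=0, ψ=0).

4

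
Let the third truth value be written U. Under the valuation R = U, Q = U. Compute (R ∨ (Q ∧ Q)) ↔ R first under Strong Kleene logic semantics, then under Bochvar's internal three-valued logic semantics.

U; U

In Strong Kleene logic: Q ∧ Q = U ∧ U = U
R ∨ (Q ∧ Q) = U ∨ U = U
(R ∨ (Q ∧ Q)) ↔ R = U ↔ U = U
In Bochvar's internal three-valued logic: Q ∧ Q = U ∧ U = U
R ∨ (Q ∧ Q) = U ∨ U = U
(R ∨ (Q ∧ Q)) ↔ R = U ↔ U = U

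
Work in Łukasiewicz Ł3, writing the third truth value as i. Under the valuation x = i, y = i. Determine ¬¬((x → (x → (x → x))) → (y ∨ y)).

i

x → x = i → i = T  [min(1, 1−½+½)]
x → (x → x) = i → T = T
x → (x → (x → x)) = i → T = T
y ∨ y = i ∨ i = i
(x → (x → (x → x))) → (y ∨ y) = T → i = i
¬((x → (x → (x → x))) → (y ∨ y)) = ¬i = i
¬¬((x → (x → (x → x))) → (y ∨ y)) = ¬i = i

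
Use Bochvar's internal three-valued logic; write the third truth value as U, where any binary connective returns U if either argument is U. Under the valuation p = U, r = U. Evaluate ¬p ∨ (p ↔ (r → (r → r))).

U

¬p = ¬U = U
r → r = U → U = U
r → (r → r) = U → U = U
p ↔ (r → (r → r)) = U ↔ U = U
¬p ∨ (p ↔ (r → (r → r))) = U ∨ U = U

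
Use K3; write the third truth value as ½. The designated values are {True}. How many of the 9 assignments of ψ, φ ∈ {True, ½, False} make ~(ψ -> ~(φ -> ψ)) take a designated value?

Designated under: (ψ=True, φ=True); (ψ=True, φ=½); (ψ=True, φ=False).

3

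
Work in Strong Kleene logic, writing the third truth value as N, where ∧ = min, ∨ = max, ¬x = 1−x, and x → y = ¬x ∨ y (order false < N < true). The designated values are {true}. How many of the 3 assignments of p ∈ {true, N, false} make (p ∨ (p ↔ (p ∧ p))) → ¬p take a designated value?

p=true: false ·
p=N: N ·
p=false: true ✓

1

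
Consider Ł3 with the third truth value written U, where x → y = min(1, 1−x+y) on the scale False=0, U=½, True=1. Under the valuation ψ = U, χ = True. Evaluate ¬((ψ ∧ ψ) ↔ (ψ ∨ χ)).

ψ ∧ ψ = U ∧ U = U
ψ ∨ χ = U ∨ True = True
(ψ ∧ ψ) ↔ (ψ ∨ χ) = U ↔ True = U
¬((ψ ∧ ψ) ↔ (ψ ∨ χ)) = ¬U = U

U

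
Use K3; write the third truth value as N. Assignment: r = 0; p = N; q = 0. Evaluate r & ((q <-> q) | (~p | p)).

q <-> q = 0 <-> 0 = 1
~p = ~N = N
~p | p = N | N = N
(q <-> q) | (~p | p) = 1 | N = 1
r & ((q <-> q) | (~p | p)) = 0 & 1 = 0

0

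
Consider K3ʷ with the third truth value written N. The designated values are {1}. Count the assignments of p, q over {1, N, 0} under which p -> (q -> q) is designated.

Designated under: (p=1, q=1); (p=1, q=0); (p=0, q=1); (p=0, q=0).

4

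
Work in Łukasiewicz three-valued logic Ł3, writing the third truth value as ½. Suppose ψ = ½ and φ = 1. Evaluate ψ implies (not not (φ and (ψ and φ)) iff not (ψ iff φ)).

1

ψ and φ = ½ and 1 = ½
φ and (ψ and φ) = 1 and ½ = ½
not (φ and (ψ and φ)) = not ½ = ½
not not (φ and (ψ and φ)) = not ½ = ½
ψ iff φ = ½ iff 1 = ½
not (ψ iff φ) = not ½ = ½
not not (φ and (ψ and φ)) iff not (ψ iff φ) = ½ iff ½ = 1
ψ implies (not not (φ and (ψ and φ)) iff not (ψ iff φ)) = ½ implies 1 = 1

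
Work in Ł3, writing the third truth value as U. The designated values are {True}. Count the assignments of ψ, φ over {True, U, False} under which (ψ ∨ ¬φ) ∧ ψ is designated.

3

Designated under: (ψ=True, φ=True); (ψ=True, φ=U); (ψ=True, φ=False).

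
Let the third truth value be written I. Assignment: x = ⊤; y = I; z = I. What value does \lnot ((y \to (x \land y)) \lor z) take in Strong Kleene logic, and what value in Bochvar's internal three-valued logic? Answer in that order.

In Strong Kleene logic: x \land y = ⊤ \land I = I
y \to (x \land y) = I \to I = I  [\lnot I \lor I]
(y \to (x \land y)) \lor z = I \lor I = I
\lnot ((y \to (x \land y)) \lor z) = \lnot I = I
In Bochvar's internal three-valued logic: x \land y = ⊤ \land I = I
y \to (x \land y) = I \to I = I  [any arg is the third value ⇒ result is the third value]
(y \to (x \land y)) \lor z = I \lor I = I
\lnot ((y \to (x \land y)) \lor z) = \lnot I = I

I; I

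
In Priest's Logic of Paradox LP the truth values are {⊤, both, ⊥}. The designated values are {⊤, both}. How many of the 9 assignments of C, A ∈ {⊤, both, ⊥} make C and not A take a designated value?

4

Designated under: (C=⊤, A=both); (C=⊤, A=⊥); (C=both, A=both); (C=both, A=⊥).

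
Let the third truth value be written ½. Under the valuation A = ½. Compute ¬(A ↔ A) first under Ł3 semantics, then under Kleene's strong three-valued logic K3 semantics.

0; ½

In Ł3: A ↔ A = ½ ↔ ½ = 1  [1 − |½−½|]
¬(A ↔ A) = ¬1 = 0
In Kleene's strong three-valued logic K3: A ↔ A = ½ ↔ ½ = ½
¬(A ↔ A) = ¬½ = ½
They differ because Ł3 and Kleene's strong three-valued logic K3 treat ½ differently under implication.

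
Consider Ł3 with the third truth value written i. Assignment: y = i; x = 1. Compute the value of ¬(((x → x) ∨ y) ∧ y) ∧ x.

x → x = 1 → 1 = 1
(x → x) ∨ y = 1 ∨ i = 1
((x → x) ∨ y) ∧ y = 1 ∧ i = i
¬(((x → x) ∨ y) ∧ y) = ¬i = i
¬(((x → x) ∨ y) ∧ y) ∧ x = i ∧ 1 = i

i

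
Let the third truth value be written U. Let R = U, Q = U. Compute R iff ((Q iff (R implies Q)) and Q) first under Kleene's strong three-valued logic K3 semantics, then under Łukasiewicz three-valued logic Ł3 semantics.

In Kleene's strong three-valued logic K3: R implies Q = U implies U = U  [not U or U]
Q iff (R implies Q) = U iff U = U
(Q iff (R implies Q)) and Q = U and U = U
R iff ((Q iff (R implies Q)) and Q) = U iff U = U
In Łukasiewicz three-valued logic Ł3: R implies Q = U implies U = True  [min(1, 1−½+½)]
Q iff (R implies Q) = U iff True = U
(Q iff (R implies Q)) and Q = U and U = U
R iff ((Q iff (R implies Q)) and Q) = U iff U = True
They differ because Kleene's strong three-valued logic K3 and Łukasiewicz three-valued logic Ł3 treat U differently under implication.

U; True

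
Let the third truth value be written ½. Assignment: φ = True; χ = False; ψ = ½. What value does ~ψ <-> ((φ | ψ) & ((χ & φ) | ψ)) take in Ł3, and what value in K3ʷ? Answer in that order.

In Ł3: ~ψ = ~½ = ½
φ | ψ = True | ½ = True
χ & φ = False & True = False
(χ & φ) | ψ = False | ½ = ½
(φ | ψ) & ((χ & φ) | ψ) = True & ½ = ½
~ψ <-> ((φ | ψ) & ((χ & φ) | ψ)) = ½ <-> ½ = True
In K3ʷ: ~ψ = ~½ = ½
φ | ψ = True | ½ = ½
χ & φ = False & True = False
(χ & φ) | ψ = False | ½ = ½
(φ | ψ) & ((χ & φ) | ψ) = ½ & ½ = ½
~ψ <-> ((φ | ψ) & ((χ & φ) | ψ)) = ½ <-> ½ = ½
They differ because Ł3 and K3ʷ treat ½ differently under the binary connectives.

True; ½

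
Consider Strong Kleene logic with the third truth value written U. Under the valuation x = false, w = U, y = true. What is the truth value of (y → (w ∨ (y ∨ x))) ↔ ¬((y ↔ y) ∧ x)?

true

y ∨ x = true ∨ false = true
w ∨ (y ∨ x) = U ∨ true = true
y → (w ∨ (y ∨ x)) = true → true = true
y ↔ y = true ↔ true = true
(y ↔ y) ∧ x = true ∧ false = false
¬((y ↔ y) ∧ x) = ¬false = true
(y → (w ∨ (y ∨ x))) ↔ ¬((y ↔ y) ∧ x) = true ↔ true = true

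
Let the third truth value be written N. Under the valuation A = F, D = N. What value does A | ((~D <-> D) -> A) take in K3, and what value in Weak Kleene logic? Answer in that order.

N; N

In K3: ~D = ~N = N
~D <-> D = N <-> N = N
(~D <-> D) -> A = N -> F = N
A | ((~D <-> D) -> A) = F | N = N
In Weak Kleene logic: ~D = ~N = N
~D <-> D = N <-> N = N
(~D <-> D) -> A = N -> F = N  [any arg is the third value ⇒ result is the third value]
A | ((~D <-> D) -> A) = F | N = N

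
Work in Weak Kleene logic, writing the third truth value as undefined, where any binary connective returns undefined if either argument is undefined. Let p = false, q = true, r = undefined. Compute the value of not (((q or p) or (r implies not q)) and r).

undefined

q or p = true or false = true
not q = not true = false
r implies not q = undefined implies false = undefined  [any arg is the third value ⇒ result is the third value]
(q or p) or (r implies not q) = true or undefined = undefined
((q or p) or (r implies not q)) and r = undefined and undefined = undefined
not (((q or p) or (r implies not q)) and r) = not undefined = undefined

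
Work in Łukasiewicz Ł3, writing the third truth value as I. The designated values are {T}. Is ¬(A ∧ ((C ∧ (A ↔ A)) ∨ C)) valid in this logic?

No

Countermodel: A=T, C=T gives F, which is not designated.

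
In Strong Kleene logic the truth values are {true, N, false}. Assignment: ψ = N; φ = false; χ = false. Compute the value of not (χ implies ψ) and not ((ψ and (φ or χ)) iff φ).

χ implies ψ = false implies N = true
not (χ implies ψ) = not true = false
φ or χ = false or false = false
ψ and (φ or χ) = N and false = false
(ψ and (φ or χ)) iff φ = false iff false = true
not ((ψ and (φ or χ)) iff φ) = not true = false
not (χ implies ψ) and not ((ψ and (φ or χ)) iff φ) = false and false = false

false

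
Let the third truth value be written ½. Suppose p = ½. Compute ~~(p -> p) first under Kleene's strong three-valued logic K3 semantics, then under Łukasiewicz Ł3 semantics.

½; True

In Kleene's strong three-valued logic K3: p -> p = ½ -> ½ = ½  [~½ | ½]
~(p -> p) = ~½ = ½
~~(p -> p) = ~½ = ½
In Łukasiewicz Ł3: p -> p = ½ -> ½ = True  [min(1, 1−½+½)]
~(p -> p) = ~True = False
~~(p -> p) = ~False = True
They differ because Kleene's strong three-valued logic K3 and Łukasiewicz Ł3 treat ½ differently under implication.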